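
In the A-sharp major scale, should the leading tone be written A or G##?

Each scale degree takes a distinct letter name. Degree 7 of a scale on A must use the letter G.
G## and A are enharmonically the same pitch, but only G## uses the letter G, so it is the correct spelling here.

G##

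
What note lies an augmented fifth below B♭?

Ebb

B down a perfect fifth is E, so the target letter is E.
From Bb, an augmented fifth is 8 semitones down: Ebb.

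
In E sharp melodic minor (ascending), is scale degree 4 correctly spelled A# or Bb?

Each scale degree takes a distinct letter name. Degree 4 of a scale on E must use the letter A.
A# and Bb are enharmonically the same pitch, but only A# uses the letter A, so it is the correct spelling here.

A#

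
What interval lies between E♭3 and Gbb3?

diminished third

Counting letters E–F–G gives a third.
Eb→Gbb = 2 semitones, 2 narrower than the major third (4), so diminished.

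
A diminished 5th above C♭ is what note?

A fifth above C lands on the letter G.
A diminished fifth spans 6 semitones, so Cb moves to pitch class 5. On the letter G that is Gbb.

Gbb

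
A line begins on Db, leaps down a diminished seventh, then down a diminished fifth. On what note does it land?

A#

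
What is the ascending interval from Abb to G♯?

Counting letters A–B–C–D–E–F–G gives a seventh.
Abb→G# = 13 semitones, 2 wider than the major seventh (11), so doubly augmented.

doubly augmented seventh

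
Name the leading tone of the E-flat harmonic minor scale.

D

The Eb harmonic minor scale runs Eb F Gb Ab Bb Cb D.
Degree 7 is D.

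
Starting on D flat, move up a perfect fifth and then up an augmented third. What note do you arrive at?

C#

A perfect fifth up from Db is Ab (letter A, 7 semitones up).
An augmented third up from Ab is C# (letter C, 5 semitones up).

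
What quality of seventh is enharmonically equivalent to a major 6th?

A major sixth spans 9 semitones.
A seventh spanning 9 semitones is diminished (the major seventh is 11).

diminished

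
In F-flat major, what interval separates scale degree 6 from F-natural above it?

major third

Scale degree 6 of Fb major is Db.
Db up to F: letters D→F make it a third; 4 semitones makes it major.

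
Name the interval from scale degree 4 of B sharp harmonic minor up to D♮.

Scale degree 4 of B# harmonic minor is E#.
E# up to D: letters E→D make it a seventh; 9 semitones makes it diminished.

diminished seventh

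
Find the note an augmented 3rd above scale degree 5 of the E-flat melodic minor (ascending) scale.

D#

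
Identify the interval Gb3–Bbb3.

The letter names run G→B, a span of 2 letter steps, so the interval is some kind of third.
Gb to Bbb is 3 semitones. A major third is 4, so 3 makes it minor.

minor third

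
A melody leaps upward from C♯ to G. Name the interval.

diminished fifth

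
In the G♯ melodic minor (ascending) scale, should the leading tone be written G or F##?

F##

Each scale degree takes a distinct letter name. Degree 7 of a scale on G must use the letter F.
F## and G are enharmonically the same pitch, but only F## uses the letter F, so it is the correct spelling here.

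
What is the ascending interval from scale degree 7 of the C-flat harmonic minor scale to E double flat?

Scale degree 7 of Cb harmonic minor is Bb.
Bb up to Ebb: letters B→E make it a fourth; 4 semitones makes it diminished.

diminished fourth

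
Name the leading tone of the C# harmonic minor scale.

Degree 7 takes the letter 6 steps above C, which is B.
In harmonic minor, degree 7 sits 11 semitones above the tonic. C# + 11 semitones is pitch class 0, spelled on B as B#.

B#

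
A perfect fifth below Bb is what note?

Eb

A fifth below B lands on the letter E.
A perfect fifth spans 7 semitones, so Bb moves to pitch class 3. On the letter E that is Eb.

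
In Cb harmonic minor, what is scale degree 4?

Fb

Degree 4 takes the letter 3 steps above C, which is F.
In harmonic minor, degree 4 sits 5 semitones above the tonic. Cb + 5 semitones is pitch class 4, spelled on F as Fb.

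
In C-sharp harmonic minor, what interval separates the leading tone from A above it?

diminished seventh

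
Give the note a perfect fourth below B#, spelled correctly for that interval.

A fourth below B lands on the letter F.
A perfect fourth spans 5 semitones, so B# moves to pitch class 7. On the letter F that is F##.

F##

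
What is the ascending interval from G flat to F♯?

augmented seventh

The letter names run G→F, a span of 6 letter steps, so the interval is some kind of seventh.
Gb to F# is 12 semitones. A major seventh is 11, so 12 makes it augmented.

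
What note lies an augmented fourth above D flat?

A fourth above D lands on the letter G.
An augmented fourth spans 6 semitones, so Db moves to pitch class 7. On the letter G that is G.

G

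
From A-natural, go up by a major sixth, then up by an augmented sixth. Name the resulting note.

A major sixth up from A is F# (letter F, 9 semitones up).
An augmented sixth up from F# is D## (letter D, 10 semitones up).

D##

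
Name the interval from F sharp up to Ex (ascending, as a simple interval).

augmented seventh

The letter names run F→E, a span of 6 letter steps, so the interval is some kind of seventh.
F# to E## is 12 semitones. A major seventh is 11, so 12 makes it augmented.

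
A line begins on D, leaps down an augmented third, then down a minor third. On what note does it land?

Gb

An augmented third down from D is Bbb (letter B, 5 semitones down).
A minor third down from Bbb is Gb (letter G, 3 semitones down).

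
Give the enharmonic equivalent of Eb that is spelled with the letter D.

D#

Plain D sits 1 semitone below Eb, so on the letter D the same pitch needs a sharp: D#.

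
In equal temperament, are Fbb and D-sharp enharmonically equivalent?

Yes

Fbb = pitch class 3 and D# = pitch class 3 — the same pitch class, so they are enharmonic equivalents.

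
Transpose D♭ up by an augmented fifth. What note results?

D up a perfect fifth is A, so the target letter is A.
From Db, an augmented fifth is 8 semitones up: A.

A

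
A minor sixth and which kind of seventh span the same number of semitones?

doubly diminished

A minor sixth spans 8 semitones.
A seventh spanning 8 semitones is doubly diminished (the major seventh is 11).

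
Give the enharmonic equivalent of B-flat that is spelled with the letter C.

Cbb

Bb is pitch class 10. The letter C alone is pitch class 0.
To reach pitch class 10 from C requires an offset of -2 semitones, i.e. double flat: Cbb.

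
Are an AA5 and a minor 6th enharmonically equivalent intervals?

A doubly augmented fifth spans 9 semitones; a minor sixth spans 8.
The spans differ, so they are not enharmonic equivalents.

No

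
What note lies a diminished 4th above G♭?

Cbb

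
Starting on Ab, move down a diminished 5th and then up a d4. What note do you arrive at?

Gb

A diminished fifth down from Ab is D (letter D, 6 semitones down).
A diminished fourth up from D is Gb (letter G, 4 semitones up).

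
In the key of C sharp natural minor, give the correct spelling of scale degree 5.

G#

The C# natural minor scale runs C# D# E F# G# A B.
Degree 5 is G#.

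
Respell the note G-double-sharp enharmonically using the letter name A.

A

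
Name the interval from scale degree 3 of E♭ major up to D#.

augmented fifth

Scale degree 3 of Eb major is G.
G up to D#: letters G→D make it a fifth; 8 semitones makes it augmented.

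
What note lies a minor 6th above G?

Eb

G up a major sixth is E, so the target letter is E.
From G, a minor sixth is 8 semitones up: Eb.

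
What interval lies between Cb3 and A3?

augmented sixth

The letter names run C→A, a span of 5 letter steps, so the interval is some kind of sixth.
Cb to A is 10 semitones. A major sixth is 9, so 10 makes it augmented.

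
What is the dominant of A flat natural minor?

Eb

The Ab natural minor scale runs Ab Bb Cb Db Eb Fb Gb.
Degree 5 is Eb.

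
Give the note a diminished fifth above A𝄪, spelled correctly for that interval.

A fifth above A lands on the letter E.
A diminished fifth spans 6 semitones, so A## moves to pitch class 5. On the letter E that is E#.

E#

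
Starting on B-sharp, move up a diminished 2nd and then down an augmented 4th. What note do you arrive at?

Gb

A diminished second up from B# is C (letter C, 0 semitones up).
An augmented fourth down from C is Gb (letter G, 6 semitones down).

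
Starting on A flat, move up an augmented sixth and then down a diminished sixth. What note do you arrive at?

A##

An augmented sixth up from Ab is F# (letter F, 10 semitones up).
A diminished sixth down from F# is A## (letter A, 7 semitones down).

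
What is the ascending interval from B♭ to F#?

Counting letters B–C–D–E–F gives a fifth.
Bb→F# = 8 semitones, 1 wider than the perfect fifth (7), so augmented.

augmented fifth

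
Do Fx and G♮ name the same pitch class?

F## is pitch class 7; G is pitch class 7.
All spellings map to pitch class 7, so they are enharmonically equivalent.

Yes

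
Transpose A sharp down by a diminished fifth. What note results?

D##

A fifth below A lands on the letter D.
A diminished fifth spans 6 semitones, so A# moves to pitch class 4. On the letter D that is D##.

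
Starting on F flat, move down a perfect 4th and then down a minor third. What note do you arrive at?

Ab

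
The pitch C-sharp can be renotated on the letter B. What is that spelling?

B##

C# is pitch class 1. The letter B alone is pitch class 11.
To reach pitch class 1 from B requires an offset of +2 semitones, i.e. double sharp: B##.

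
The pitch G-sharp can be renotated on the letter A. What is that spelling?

Ab

Plain A sits 1 semitone above G#, so on the letter A the same pitch needs a flat: Ab.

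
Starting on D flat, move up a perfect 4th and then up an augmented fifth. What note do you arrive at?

D

A perfect fourth up from Db is Gb (letter G, 5 semitones up).
An augmented fifth up from Gb is D (letter D, 8 semitones up).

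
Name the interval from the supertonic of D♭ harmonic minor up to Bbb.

diminished fifth

The supertonic of Db harmonic minor is Eb.
Eb up to Bbb: letters E→B make it a fifth; 6 semitones makes it diminished.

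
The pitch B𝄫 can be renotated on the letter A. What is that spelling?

A

Plain A sits at the same pitch as Bbb, so on the letter A the same pitch needs a natural: A.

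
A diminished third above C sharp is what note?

C up a major third is E, so the target letter is E.
From C#, a diminished third is 2 semitones up: Eb.

Eb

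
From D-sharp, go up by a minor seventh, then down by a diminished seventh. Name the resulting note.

D##

A minor seventh up from D# is C# (letter C, 10 semitones up).
A diminished seventh down from C# is D## (letter D, 9 semitones down).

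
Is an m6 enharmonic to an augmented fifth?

Yes

A minor sixth spans 8 semitones; an augmented fifth spans 8.
They are enharmonically equivalent.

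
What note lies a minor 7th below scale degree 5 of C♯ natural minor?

A#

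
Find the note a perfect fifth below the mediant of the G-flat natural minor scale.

Ebb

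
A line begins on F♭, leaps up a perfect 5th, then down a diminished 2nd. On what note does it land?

B

A perfect fifth up from Fb is Cb (letter C, 7 semitones up).
A diminished second down from Cb is B (letter B, 0 semitones down).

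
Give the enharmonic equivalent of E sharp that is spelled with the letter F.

E# is pitch class 5. The letter F alone is pitch class 5.
Pitch class 5 on F needs no accidental: F.

F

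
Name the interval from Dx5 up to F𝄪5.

minor third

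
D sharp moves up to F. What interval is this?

diminished third

The letter names run D→F, a span of 2 letter steps, so the interval is some kind of third.
D# to F is 2 semitones. A major third is 4, so 2 makes it diminished.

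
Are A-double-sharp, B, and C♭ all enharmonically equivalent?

A## is pitch class 11; B is pitch class 11; Cb is pitch class 11.
All spellings map to pitch class 11, so they are enharmonically equivalent.

Yes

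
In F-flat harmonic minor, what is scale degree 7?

Degree 7 takes the letter 6 steps above F, which is E.
In harmonic minor, degree 7 sits 11 semitones above the tonic. Fb + 11 semitones is pitch class 3, spelled on E as Eb.

Eb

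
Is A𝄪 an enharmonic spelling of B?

Yes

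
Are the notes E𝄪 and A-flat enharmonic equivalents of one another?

No

Two spellings are enharmonically equivalent only if they share a pitch class.
Here E## → 6, Ab → 8; 6 ≠ 8, so they are not.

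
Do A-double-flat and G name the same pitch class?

Abb is pitch class 7; G is pitch class 7.
All spellings map to pitch class 7, so they are enharmonically equivalent.

Yes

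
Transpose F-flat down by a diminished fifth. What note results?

Bb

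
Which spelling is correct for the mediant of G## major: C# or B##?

Each scale degree takes a distinct letter name. Degree 3 of a scale on G must use the letter B.
B## and C# are enharmonically the same pitch, but only B## uses the letter B, so it is the correct spelling here.

B##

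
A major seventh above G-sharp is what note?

F##

A seventh above G lands on the letter F.
A major seventh spans 11 semitones, so G# moves to pitch class 7. On the letter F that is F##.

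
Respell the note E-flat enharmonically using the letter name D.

D#

Eb is pitch class 3. The letter D alone is pitch class 2.
To reach pitch class 3 from D requires an offset of +1 semitone, i.e. sharp: D#.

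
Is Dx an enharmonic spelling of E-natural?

Yes

D## is pitch class 4; E is pitch class 4.
All spellings map to pitch class 4, so they are enharmonically equivalent.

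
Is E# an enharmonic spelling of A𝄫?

Two spellings are enharmonically equivalent only if they share a pitch class.
Here E# → 5, Abb → 7; 5 ≠ 7, so they are not.

No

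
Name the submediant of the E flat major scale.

Degree 6 takes the letter 5 steps above E, which is C.
In major, degree 6 sits 9 semitones above the tonic. Eb + 9 semitones is pitch class 0, spelled on C as C.

C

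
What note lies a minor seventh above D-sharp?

A seventh above D lands on the letter C.
A minor seventh spans 10 semitones, so D# moves to pitch class 1. On the letter C that is C#.

C#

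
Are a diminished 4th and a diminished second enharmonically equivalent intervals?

No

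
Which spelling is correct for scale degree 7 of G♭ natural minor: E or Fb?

Each scale degree takes a distinct letter name. Degree 7 of a scale on G must use the letter F.
Fb and E are enharmonically the same pitch, but only Fb uses the letter F, so it is the correct spelling here.

Fb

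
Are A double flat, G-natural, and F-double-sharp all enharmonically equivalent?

Abb is pitch class 7; G is pitch class 7; F## is pitch class 7.
All spellings map to pitch class 7, so they are enharmonically equivalent.

Yes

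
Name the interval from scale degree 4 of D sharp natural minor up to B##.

augmented third

Scale degree 4 of D# natural minor is G#.
G# up to B##: letters G→B make it a third; 5 semitones makes it augmented.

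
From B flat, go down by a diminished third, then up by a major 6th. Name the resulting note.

A diminished third down from Bb is G# (letter G, 2 semitones down).
A major sixth up from G# is E# (letter E, 9 semitones up).

E#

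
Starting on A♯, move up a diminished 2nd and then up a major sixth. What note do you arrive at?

A diminished second up from A# is Bb (letter B, 0 semitones up).
A major sixth up from Bb is G (letter G, 9 semitones up).

G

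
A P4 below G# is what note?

A fourth below G lands on the letter D.
A perfect fourth spans 5 semitones, so G# moves to pitch class 3. On the letter D that is D#.

D#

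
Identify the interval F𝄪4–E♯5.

minor seventh

Counting letters F–G–A–B–C–D–E gives a seventh.
F##→E# = 10 semitones, 1 narrower than the major seventh (11), so minor.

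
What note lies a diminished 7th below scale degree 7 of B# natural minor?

B##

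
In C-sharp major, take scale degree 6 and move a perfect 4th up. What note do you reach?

D#

Scale degree 6 of C# major is A#.
A perfect fourth (5 semitones) above A# lands on the letter D, giving D#.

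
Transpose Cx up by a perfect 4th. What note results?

A fourth above C lands on the letter F.
A perfect fourth spans 5 semitones, so C## moves to pitch class 7. On the letter F that is F##.

F##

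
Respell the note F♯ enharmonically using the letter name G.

Gb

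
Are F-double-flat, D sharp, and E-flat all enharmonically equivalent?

Yes

Fbb is pitch class 3; D# is pitch class 3; Eb is pitch class 3.
All spellings map to pitch class 3, so they are enharmonically equivalent.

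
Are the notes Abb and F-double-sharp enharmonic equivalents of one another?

Yes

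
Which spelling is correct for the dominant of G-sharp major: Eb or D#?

Each scale degree takes a distinct letter name. Degree 5 of a scale on G must use the letter D.
D# and Eb are enharmonically the same pitch, but only D# uses the letter D, so it is the correct spelling here.

D#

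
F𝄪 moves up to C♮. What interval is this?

doubly diminished fifth

The letter names run F→C, a span of 4 letter steps, so the interval is some kind of fifth.
F## to C is 5 semitones. A perfect fifth is 7, so 5 makes it doubly diminished.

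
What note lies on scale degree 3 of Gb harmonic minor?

Bbb

The Gb harmonic minor scale runs Gb Ab Bbb Cb Db Ebb F.
Degree 3 is Bbb.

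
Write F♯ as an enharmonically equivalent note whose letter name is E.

E##

Plain E sits 2 semitones below F#, so on the letter E the same pitch needs a double sharp: E##.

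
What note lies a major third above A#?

C##

A up a major third is C#, so the target letter is C.
From A#, a major third is 4 semitones up: C##.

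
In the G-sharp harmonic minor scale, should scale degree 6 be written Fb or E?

E

Each scale degree takes a distinct letter name. Degree 6 of a scale on G must use the letter E.
E and Fb are enharmonically the same pitch, but only E uses the letter E, so it is the correct spelling here.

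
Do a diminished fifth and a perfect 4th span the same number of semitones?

No

A diminished fifth spans 6 semitones; a perfect fourth spans 5.
The spans differ, so they are not enharmonic equivalents.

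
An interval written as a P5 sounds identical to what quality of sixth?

A perfect fifth spans 7 semitones.
A sixth spanning 7 semitones is diminished (the major sixth is 9).

diminished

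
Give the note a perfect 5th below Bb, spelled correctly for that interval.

Eb

A fifth below B lands on the letter E.
A perfect fifth spans 7 semitones, so Bb moves to pitch class 3. On the letter E that is Eb.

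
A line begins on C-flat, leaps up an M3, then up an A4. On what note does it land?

A major third up from Cb is Eb (letter E, 4 semitones up).
An augmented fourth up from Eb is A (letter A, 6 semitones up).

A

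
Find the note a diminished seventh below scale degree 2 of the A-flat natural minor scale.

C#

Scale degree 2 of Ab natural minor is Bb.
A diminished seventh (9 semitones) below Bb lands on the letter C, giving C#.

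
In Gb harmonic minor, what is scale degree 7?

The Gb harmonic minor scale runs Gb Ab Bbb Cb Db Ebb F.
Degree 7 is F.

F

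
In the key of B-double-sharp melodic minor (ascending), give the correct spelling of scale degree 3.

D##

Degree 3 takes the letter 2 steps above B, which is D.
In melodic minor (ascending), degree 3 sits 3 semitones above the tonic. B## + 3 semitones is pitch class 4, spelled on D as D##.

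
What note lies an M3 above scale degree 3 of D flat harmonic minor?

Ab

Scale degree 3 of Db harmonic minor is Fb.
A major third (4 semitones) above Fb lands on the letter A, giving Ab.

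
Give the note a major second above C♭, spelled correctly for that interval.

Db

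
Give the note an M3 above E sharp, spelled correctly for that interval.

G##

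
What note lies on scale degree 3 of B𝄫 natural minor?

Degree 3 takes the letter 2 steps above B, which is D.
In natural minor, degree 3 sits 3 semitones above the tonic. Bbb + 3 semitones is pitch class 0, spelled on D as Dbb.

Dbb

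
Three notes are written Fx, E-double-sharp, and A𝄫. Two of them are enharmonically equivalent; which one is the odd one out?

E##

In 12-tone equal temperament, enharmonic equivalents share a pitch class. F## is pitch class 7; E## is pitch class 6; Abb is pitch class 7.
F## and Abb share pitch class 7, while E## is pitch class 6.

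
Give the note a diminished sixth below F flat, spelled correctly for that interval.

A sixth below F lands on the letter A.
A diminished sixth spans 7 semitones, so Fb moves to pitch class 9. On the letter A that is A.

A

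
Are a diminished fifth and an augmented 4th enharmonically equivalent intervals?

A diminished fifth spans 6 semitones; an augmented fourth spans 6.
They are enharmonically equivalent.

Yes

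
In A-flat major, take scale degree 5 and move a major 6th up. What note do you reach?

C

Scale degree 5 of Ab major is Eb.
A major sixth (9 semitones) above Eb lands on the letter C, giving C.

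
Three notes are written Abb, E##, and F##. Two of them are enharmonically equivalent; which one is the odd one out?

E##

In 12-tone equal temperament, enharmonic equivalents share a pitch class. Abb is pitch class 7; E## is pitch class 6; F## is pitch class 7.
Abb and F## share pitch class 7, while E## is pitch class 6.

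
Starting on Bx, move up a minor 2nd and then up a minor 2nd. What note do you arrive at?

D#

A minor second up from B## is C## (letter C, 1 semitone up).
A minor second up from C## is D# (letter D, 1 semitone up).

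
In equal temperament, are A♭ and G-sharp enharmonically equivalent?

Yes

Ab is pitch class 8; G# is pitch class 8.
All spellings map to pitch class 8, so they are enharmonically equivalent.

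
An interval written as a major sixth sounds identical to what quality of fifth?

A major sixth spans 9 semitones.
A fifth spanning 9 semitones is doubly augmented (the perfect fifth is 7).

doubly augmented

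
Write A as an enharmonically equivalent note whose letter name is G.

G##

A is pitch class 9. The letter G alone is pitch class 7.
To reach pitch class 9 from G requires an offset of +2 semitones, i.e. double sharp: G##.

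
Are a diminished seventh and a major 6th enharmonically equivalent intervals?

Yes

A diminished seventh spans 9 semitones; a major sixth spans 9.
They are enharmonically equivalent.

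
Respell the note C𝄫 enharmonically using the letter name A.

Cbb is pitch class 10. The letter A alone is pitch class 9.
To reach pitch class 10 from A requires an offset of +1 semitone, i.e. sharp: A#.

A#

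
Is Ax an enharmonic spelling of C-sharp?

No

Two spellings are enharmonically equivalent only if they share a pitch class.
Here A## → 11, C# → 1; 1 ≠ 11, so they are not.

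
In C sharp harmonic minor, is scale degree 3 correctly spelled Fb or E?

E

Each scale degree takes a distinct letter name. Degree 3 of a scale on C must use the letter E.
E and Fb are enharmonically the same pitch, but only E uses the letter E, so it is the correct spelling here.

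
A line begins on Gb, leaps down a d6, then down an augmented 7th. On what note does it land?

Cb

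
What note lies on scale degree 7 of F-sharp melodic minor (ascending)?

Degree 7 takes the letter 6 steps above F, which is E.
In melodic minor (ascending), degree 7 sits 11 semitones above the tonic. F# + 11 semitones is pitch class 5, spelled on E as E#.

E#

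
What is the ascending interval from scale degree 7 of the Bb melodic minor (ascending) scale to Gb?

diminished seventh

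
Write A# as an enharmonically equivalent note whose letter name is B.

Bb

A# is pitch class 10. The letter B alone is pitch class 11.
To reach pitch class 10 from B requires an offset of -1 semitone, i.e. flat: Bb.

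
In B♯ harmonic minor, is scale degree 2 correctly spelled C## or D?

Each scale degree takes a distinct letter name. Degree 2 of a scale on B must use the letter C.
C## and D are enharmonically the same pitch, but only C## uses the letter C, so it is the correct spelling here.

C##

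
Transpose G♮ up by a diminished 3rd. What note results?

Bbb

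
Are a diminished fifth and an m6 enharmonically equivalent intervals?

No

A diminished fifth spans 6 semitones; a minor sixth spans 8.
The spans differ, so they are not enharmonic equivalents.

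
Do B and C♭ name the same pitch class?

B is pitch class 11; Cb is pitch class 11.
All spellings map to pitch class 11, so they are enharmonically equivalent.

Yes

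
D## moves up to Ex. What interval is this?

major second

The letter names run D→E, a span of 1 letter step, so the interval is some kind of second.
D## to E## is 2 semitones. A major second is 2, so 2 makes it major.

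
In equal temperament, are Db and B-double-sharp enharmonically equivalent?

Yes

Db = pitch class 1 and B## = pitch class 1 — the same pitch class, so they are enharmonic equivalents.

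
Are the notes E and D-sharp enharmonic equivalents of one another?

Two spellings are enharmonically equivalent only if they share a pitch class.
Here E → 4, D# → 3; 3 ≠ 4, so they are not.

No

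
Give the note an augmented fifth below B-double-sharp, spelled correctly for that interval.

A fifth below B lands on the letter E.
An augmented fifth spans 8 semitones, so B## moves to pitch class 5. On the letter E that is E#.

E#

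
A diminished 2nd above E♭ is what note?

Fbb

A second above E lands on the letter F.
A diminished second spans 0 semitones, so Eb moves to pitch class 3. On the letter F that is Fbb.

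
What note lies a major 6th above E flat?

C

A sixth above E lands on the letter C.
A major sixth spans 9 semitones, so Eb moves to pitch class 0. On the letter C that is C.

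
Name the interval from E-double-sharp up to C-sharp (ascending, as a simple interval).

The letter names run E→C, a span of 5 letter steps, so the interval is some kind of sixth.
E## to C# is 7 semitones. A major sixth is 9, so 7 makes it diminished.

diminished sixth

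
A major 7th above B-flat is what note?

A

A seventh above B lands on the letter A.
A major seventh spans 11 semitones, so Bb moves to pitch class 9. On the letter A that is A.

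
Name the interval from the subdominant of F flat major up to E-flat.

augmented fourth

The subdominant of Fb major is Bbb.
Bbb up to Eb: letters B→E make it a fourth; 6 semitones makes it augmented.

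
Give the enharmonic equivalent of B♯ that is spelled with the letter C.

Plain C sits at the same pitch as B#, so on the letter C the same pitch needs a natural: C.

C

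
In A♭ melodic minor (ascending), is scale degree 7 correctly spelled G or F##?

G

Each scale degree takes a distinct letter name. Degree 7 of a scale on A must use the letter G.
G and F## are enharmonically the same pitch, but only G uses the letter G, so it is the correct spelling here.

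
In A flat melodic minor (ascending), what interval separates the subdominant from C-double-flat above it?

diminished seventh

The subdominant of Ab melodic minor (ascending) is Db.
Db up to Cbb: letters D→C make it a seventh; 9 semitones makes it diminished.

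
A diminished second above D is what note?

Ebb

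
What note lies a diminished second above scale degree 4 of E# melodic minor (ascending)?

Bb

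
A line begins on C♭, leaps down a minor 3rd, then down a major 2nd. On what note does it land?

Gb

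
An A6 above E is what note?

A sixth above E lands on the letter C.
An augmented sixth spans 10 semitones, so E moves to pitch class 2. On the letter C that is C##.

C##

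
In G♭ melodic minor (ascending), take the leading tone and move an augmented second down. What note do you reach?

The leading tone of Gb melodic minor (ascending) is F.
An augmented second (3 semitones) below F lands on the letter E, giving Ebb.

Ebb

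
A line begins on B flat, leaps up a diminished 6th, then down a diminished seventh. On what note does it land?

A diminished sixth up from Bb is Gbb (letter G, 7 semitones up).
A diminished seventh down from Gbb is Ab (letter A, 9 semitones down).

Ab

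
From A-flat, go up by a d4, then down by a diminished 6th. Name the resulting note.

F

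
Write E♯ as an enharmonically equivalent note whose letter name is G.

Gbb

Plain G sits 2 semitones above E#, so on the letter G the same pitch needs a double flat: Gbb.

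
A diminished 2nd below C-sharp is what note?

B##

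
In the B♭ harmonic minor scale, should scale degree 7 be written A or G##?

Each scale degree takes a distinct letter name. Degree 7 of a scale on B must use the letter A.
A and G## are enharmonically the same pitch, but only A uses the letter A, so it is the correct spelling here.

A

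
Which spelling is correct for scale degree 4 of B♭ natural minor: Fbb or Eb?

Eb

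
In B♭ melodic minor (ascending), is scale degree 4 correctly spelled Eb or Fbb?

Eb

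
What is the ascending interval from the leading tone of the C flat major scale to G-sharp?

The leading tone of Cb major is Bb.
Bb up to G#: letters B→G make it a sixth; 10 semitones makes it augmented.

augmented sixth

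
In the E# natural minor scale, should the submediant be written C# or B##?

C#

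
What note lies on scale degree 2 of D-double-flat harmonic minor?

Ebb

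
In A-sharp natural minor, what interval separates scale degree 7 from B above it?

minor third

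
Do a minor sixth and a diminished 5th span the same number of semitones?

A minor sixth spans 8 semitones; a diminished fifth spans 6.
The spans differ, so they are not enharmonic equivalents.

No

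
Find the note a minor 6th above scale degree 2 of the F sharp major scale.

E

Scale degree 2 of F# major is G#.
A minor sixth (8 semitones) above G# lands on the letter E, giving E.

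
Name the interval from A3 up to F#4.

Counting letters A–B–C–D–E–F gives a sixth.
A→F# = 9 semitones, exactly the major sixth.

major sixth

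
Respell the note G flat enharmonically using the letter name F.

F#

Plain F sits 1 semitone below Gb, so on the letter F the same pitch needs a sharp: F#.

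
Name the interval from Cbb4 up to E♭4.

Counting letters C–D–E gives a third.
Cbb→Eb = 5 semitones, 1 wider than the major third (4), so augmented.

augmented third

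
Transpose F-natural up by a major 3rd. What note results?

A

F up a major third is A, so the target letter is A.
From F, a major third is 4 semitones up: A.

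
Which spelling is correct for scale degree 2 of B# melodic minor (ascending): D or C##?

C##

Each scale degree takes a distinct letter name. Degree 2 of a scale on B must use the letter C.
C## and D are enharmonically the same pitch, but only C## uses the letter C, so it is the correct spelling here.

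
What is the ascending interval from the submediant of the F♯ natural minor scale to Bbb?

diminished sixth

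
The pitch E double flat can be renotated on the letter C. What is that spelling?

C##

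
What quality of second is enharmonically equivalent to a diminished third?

major

A diminished third spans 2 semitones.
A second spanning 2 semitones is major (the major second is 2).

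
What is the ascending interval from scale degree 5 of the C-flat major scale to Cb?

Scale degree 5 of Cb major is Gb.
Gb up to Cb: letters G→C make it a fourth; 5 semitones makes it perfect.

perfect fourth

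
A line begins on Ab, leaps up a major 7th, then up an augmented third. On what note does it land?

A major seventh up from Ab is G (letter G, 11 semitones up).
An augmented third up from G is B# (letter B, 5 semitones up).

B#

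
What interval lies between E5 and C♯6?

major sixth

The letter names run E→C, a span of 5 letter steps, so the interval is some kind of sixth.
E to C# is 9 semitones. A major sixth is 9, so 9 makes it major.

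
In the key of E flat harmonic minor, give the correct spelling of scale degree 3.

Gb

Degree 3 takes the letter 2 steps above E, which is G.
In harmonic minor, degree 3 sits 3 semitones above the tonic. Eb + 3 semitones is pitch class 6, spelled on G as Gb.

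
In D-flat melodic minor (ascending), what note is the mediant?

Fb

Degree 3 takes the letter 2 steps above D, which is F.
In melodic minor (ascending), degree 3 sits 3 semitones above the tonic. Db + 3 semitones is pitch class 4, spelled on F as Fb.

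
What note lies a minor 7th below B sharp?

A seventh below B lands on the letter C.
A minor seventh spans 10 semitones, so B# moves to pitch class 2. On the letter C that is C##.

C##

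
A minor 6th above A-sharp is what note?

A sixth above A lands on the letter F.
A minor sixth spans 8 semitones, so A# moves to pitch class 6. On the letter F that is F#.

F#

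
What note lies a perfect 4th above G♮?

A fourth above G lands on the letter C.
A perfect fourth spans 5 semitones, so G moves to pitch class 0. On the letter C that is C.

C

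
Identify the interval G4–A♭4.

minor second

Counting letters G–A gives a second.
G→Ab = 1 semitone, 1 narrower than the major second (2), so minor.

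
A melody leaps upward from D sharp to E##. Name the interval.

augmented second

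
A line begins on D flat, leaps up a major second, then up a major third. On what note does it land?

A major second up from Db is Eb (letter E, 2 semitones up).
A major third up from Eb is G (letter G, 4 semitones up).

G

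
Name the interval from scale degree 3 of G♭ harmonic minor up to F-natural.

augmented fifth

Scale degree 3 of Gb harmonic minor is Bbb.
Bbb up to F: letters B→F make it a fifth; 8 semitones makes it augmented.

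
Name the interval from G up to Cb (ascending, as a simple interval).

Counting letters G–A–B–C gives a fourth.
G→Cb = 4 semitones, 1 narrower than the perfect fourth (5), so diminished.

diminished fourth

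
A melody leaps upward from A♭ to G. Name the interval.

The letter names run A→G, a span of 6 letter steps, so the interval is some kind of seventh.
Ab to G is 11 semitones. A major seventh is 11, so 11 makes it major.

major seventh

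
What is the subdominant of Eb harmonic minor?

Degree 4 takes the letter 3 steps above E, which is A.
In harmonic minor, degree 4 sits 5 semitones above the tonic. Eb + 5 semitones is pitch class 8, spelled on A as Ab.

Ab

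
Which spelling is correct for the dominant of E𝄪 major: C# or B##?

Each scale degree takes a distinct letter name. Degree 5 of a scale on E must use the letter B.
B## and C# are enharmonically the same pitch, but only B## uses the letter B, so it is the correct spelling here.

B##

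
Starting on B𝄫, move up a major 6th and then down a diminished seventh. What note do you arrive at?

A major sixth up from Bbb is Gb (letter G, 9 semitones up).
A diminished seventh down from Gb is A (letter A, 9 semitones down).

A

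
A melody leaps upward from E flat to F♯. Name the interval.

augmented second

Counting letters E–F gives a second.
Eb→F# = 3 semitones, 1 wider than the major second (2), so augmented.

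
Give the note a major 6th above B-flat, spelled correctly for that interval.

B up a major sixth is G#, so the target letter is G.
From Bb, a major sixth is 9 semitones up: G.

G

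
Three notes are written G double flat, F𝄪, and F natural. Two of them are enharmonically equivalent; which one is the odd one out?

F##

In 12-tone equal temperament, enharmonic equivalents share a pitch class. Gbb is pitch class 5; F## is pitch class 7; F is pitch class 5.
Gbb and F share pitch class 5, while F## is pitch class 7.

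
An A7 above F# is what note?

A seventh above F lands on the letter E.
An augmented seventh spans 12 semitones, so F# moves to pitch class 6. On the letter E that is E##.

E##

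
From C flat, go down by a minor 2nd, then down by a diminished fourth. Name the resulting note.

F#

A minor second down from Cb is Bb (letter B, 1 semitone down).
A diminished fourth down from Bb is F# (letter F, 4 semitones down).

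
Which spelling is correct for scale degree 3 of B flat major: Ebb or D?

Each scale degree takes a distinct letter name. Degree 3 of a scale on B must use the letter D.
D and Ebb are enharmonically the same pitch, but only D uses the letter D, so it is the correct spelling here.

D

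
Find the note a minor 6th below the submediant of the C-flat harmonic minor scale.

Cb

The submediant of Cb harmonic minor is Abb.
A minor sixth (8 semitones) below Abb lands on the letter C, giving Cb.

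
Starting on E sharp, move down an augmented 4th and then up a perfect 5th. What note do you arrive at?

F#

An augmented fourth down from E# is B (letter B, 6 semitones down).
A perfect fifth up from B is F# (letter F, 7 semitones up).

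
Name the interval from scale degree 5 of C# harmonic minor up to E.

minor sixth

Scale degree 5 of C# harmonic minor is G#.
G# up to E: letters G→E make it a sixth; 8 semitones makes it minor.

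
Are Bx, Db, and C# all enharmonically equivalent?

Yes

B## = pitch class 1 and Db = pitch class 1 and C# = pitch class 1 — the same pitch class, so they are enharmonic equivalents.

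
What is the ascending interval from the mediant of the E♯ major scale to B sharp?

The mediant of E# major is G##.
G## up to B#: letters G→B make it a third; 3 semitones makes it minor.

minor third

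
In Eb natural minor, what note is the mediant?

Degree 3 takes the letter 2 steps above E, which is G.
In natural minor, degree 3 sits 3 semitones above the tonic. Eb + 3 semitones is pitch class 6, spelled on G as Gb.

Gb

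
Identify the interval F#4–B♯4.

The letter names run F→B, a span of 3 letter steps, so the interval is some kind of fourth.
F# to B# is 6 semitones. A perfect fourth is 5, so 6 makes it augmented.

augmented fourth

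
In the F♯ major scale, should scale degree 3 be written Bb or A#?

A#

Each scale degree takes a distinct letter name. Degree 3 of a scale on F must use the letter A.
A# and Bb are enharmonically the same pitch, but only A# uses the letter A, so it is the correct spelling here.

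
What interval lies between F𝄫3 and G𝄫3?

major second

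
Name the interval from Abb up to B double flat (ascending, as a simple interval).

major second

Counting letters A–B gives a second.
Abb→Bbb = 2 semitones, exactly the major second.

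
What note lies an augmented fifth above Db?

A

D up a perfect fifth is A, so the target letter is A.
From Db, an augmented fifth is 8 semitones up: A.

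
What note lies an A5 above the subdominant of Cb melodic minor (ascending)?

The subdominant of Cb melodic minor (ascending) is Fb.
An augmented fifth (8 semitones) above Fb lands on the letter C, giving C.

C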